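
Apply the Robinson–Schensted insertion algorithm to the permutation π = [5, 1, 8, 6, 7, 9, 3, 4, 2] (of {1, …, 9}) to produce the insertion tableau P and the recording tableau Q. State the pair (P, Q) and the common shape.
P = [1, 2, 4, 9] / [3, 6, 7] / [5] / [8];  Q = [1, 3, 5, 6] / [2, 4, 8] / [7] / [9];  common shape = (4, 3, 1, 1)

Row-insert the values π_1, π_2, … into P one at a time, bumping the leftmost entry strictly greater than the inserted value down to the next row. The recording tableau Q records, in position (i, j), the step at which that cell was added to P.
  Insert 5 (step 1): P = [5];  Q = [1]
  Insert 1 (step 2): P = [1] / [5];  Q = [1] / [2]
  Insert 8 (step 3): P = [1, 8] / [5];  Q = [1, 3] / [2]
  Insert 6 (step 4): P = [1, 6] / [5, 8];  Q = [1, 3] / [2, 4]
  Insert 7 (step 5): P = [1, 6, 7] / [5, 8];  Q = [1, 3, 5] / [2, 4]
  Insert 9 (step 6): P = [1, 6, 7, 9] / [5, 8];  Q = [1, 3, 5, 6] / [2, 4]
  Insert 3 (step 7): P = [1, 3, 7, 9] / [5, 6] / [8];  Q = [1, 3, 5, 6] / [2, 4] / [7]
  Insert 4 (step 8): P = [1, 3, 4, 9] / [5, 6, 7] / [8];  Q = [1, 3, 5, 6] / [2, 4, 8] / [7]
  Insert 2 (step 9): P = [1, 2, 4, 9] / [3, 6, 7] / [5] / [8];  Q = [1, 3, 5, 6] / [2, 4, 8] / [7] / [9]
Final shape: (4, 3, 1, 1).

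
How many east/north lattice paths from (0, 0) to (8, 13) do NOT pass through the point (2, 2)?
Number of paths = 129234

Total paths from (0, 0) to (8, 13): C(21, 8) = 203490. Paths through (2, 2): (paths (0, 0) → (2, 2)) × (paths (2, 2) → (8, 13)) = C(4, 2) · C(17, 6) = 6 · 12376 = 74256. Avoidance count = 203490 − 74256 = 129234.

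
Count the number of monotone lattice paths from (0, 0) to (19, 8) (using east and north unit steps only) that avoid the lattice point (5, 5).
Number of paths = 2048715

Total paths from (0, 0) to (19, 8): C(27, 19) = 2220075. Paths through (5, 5): (paths (0, 0) → (5, 5)) × (paths (5, 5) → (19, 8)) = C(10, 5) · C(17, 14) = 252 · 680 = 171360. Avoidance count = 2220075 − 171360 = 2048715.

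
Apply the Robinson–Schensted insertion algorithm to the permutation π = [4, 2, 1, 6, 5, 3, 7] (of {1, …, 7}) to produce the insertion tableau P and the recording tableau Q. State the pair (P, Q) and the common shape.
P = [1, 3, 7] / [2, 5] / [4, 6];  Q = [1, 4, 7] / [2, 5] / [3, 6];  common shape = (3, 2, 2)

Row-insert the values π_1, π_2, … into P one at a time, bumping the leftmost entry strictly greater than the inserted value down to the next row. The recording tableau Q records, in position (i, j), the step at which that cell was added to P.
  Insert 4 (step 1): P = [4];  Q = [1]
  Insert 2 (step 2): P = [2] / [4];  Q = [1] / [2]
  Insert 1 (step 3): P = [1] / [2] / [4];  Q = [1] / [2] / [3]
  Insert 6 (step 4): P = [1, 6] / [2] / [4];  Q = [1, 4] / [2] / [3]
  Insert 5 (step 5): P = [1, 5] / [2, 6] / [4];  Q = [1, 4] / [2, 5] / [3]
  Insert 3 (step 6): P = [1, 3] / [2, 5] / [4, 6];  Q = [1, 4] / [2, 5] / [3, 6]
  Insert 7 (step 7): P = [1, 3, 7] / [2, 5] / [4, 6];  Q = [1, 4, 7] / [2, 5] / [3, 6]
Final shape: (3, 2, 2).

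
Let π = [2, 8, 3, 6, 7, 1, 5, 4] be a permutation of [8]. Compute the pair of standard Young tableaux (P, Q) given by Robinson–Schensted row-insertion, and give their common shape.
P = [1, 3, 4, 7] / [2, 5] / [6] / [8];  Q = [1, 2, 4, 5] / [3, 7] / [6] / [8];  common shape = (4, 2, 1, 1)

Row-insert the values π_1, π_2, … into P one at a time, bumping the leftmost entry strictly greater than the inserted value down to the next row. The recording tableau Q records, in position (i, j), the step at which that cell was added to P.
  Insert 2 (step 1): P = [2];  Q = [1]
  Insert 8 (step 2): P = [2, 8];  Q = [1, 2]
  Insert 3 (step 3): P = [2, 3] / [8];  Q = [1, 2] / [3]
  Insert 6 (step 4): P = [2, 3, 6] / [8];  Q = [1, 2, 4] / [3]
  Insert 7 (step 5): P = [2, 3, 6, 7] / [8];  Q = [1, 2, 4, 5] / [3]
  Insert 1 (step 6): P = [1, 3, 6, 7] / [2] / [8];  Q = [1, 2, 4, 5] / [3] / [6]
  Insert 5 (step 7): P = [1, 3, 5, 7] / [2, 6] / [8];  Q = [1, 2, 4, 5] / [3, 7] / [6]
  Insert 4 (step 8): P = [1, 3, 4, 7] / [2, 5] / [6] / [8];  Q = [1, 2, 4, 5] / [3, 7] / [6] / [8]
Final shape: (4, 2, 1, 1).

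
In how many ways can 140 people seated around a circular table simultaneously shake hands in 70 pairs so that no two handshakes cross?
C_70 = 1321422108420282270489942177190229544600

These noncrossing handshakes are counted by the Catalan number C_n = (1/(n + 1)) · C(2n, n). For n = 70: C_70 = (1/71) · C(140, 70) = 93820969697840041204785894580506297666600/71 = 1321422108420282270489942177190229544600.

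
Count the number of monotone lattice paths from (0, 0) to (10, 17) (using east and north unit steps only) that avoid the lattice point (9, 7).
Number of paths = 8310445

Total paths from (0, 0) to (10, 17): C(27, 10) = 8436285. Paths through (9, 7): (paths (0, 0) → (9, 7)) × (paths (9, 7) → (10, 17)) = C(16, 9) · C(11, 1) = 11440 · 11 = 125840. Avoidance count = 8436285 − 125840 = 8310445.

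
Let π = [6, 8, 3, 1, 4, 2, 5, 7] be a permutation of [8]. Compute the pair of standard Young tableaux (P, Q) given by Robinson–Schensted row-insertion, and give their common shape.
P = [1, 2, 5, 7] / [3, 4] / [6, 8];  Q = [1, 2, 7, 8] / [3, 5] / [4, 6];  common shape = (4, 2, 2)

Row-insert the values π_1, π_2, … into P one at a time, bumping the leftmost entry strictly greater than the inserted value down to the next row. The recording tableau Q records, in position (i, j), the step at which that cell was added to P.
  Insert 6 (step 1): P = [6];  Q = [1]
  Insert 8 (step 2): P = [6, 8];  Q = [1, 2]
  Insert 3 (step 3): P = [3, 8] / [6];  Q = [1, 2] / [3]
  Insert 1 (step 4): P = [1, 8] / [3] / [6];  Q = [1, 2] / [3] / [4]
  Insert 4 (step 5): P = [1, 4] / [3, 8] / [6];  Q = [1, 2] / [3, 5] / [4]
  Insert 2 (step 6): P = [1, 2] / [3, 4] / [6, 8];  Q = [1, 2] / [3, 5] / [4, 6]
  Insert 5 (step 7): P = [1, 2, 5] / [3, 4] / [6, 8];  Q = [1, 2, 7] / [3, 5] / [4, 6]
  Insert 7 (step 8): P = [1, 2, 5, 7] / [3, 4] / [6, 8];  Q = [1, 2, 7, 8] / [3, 5] / [4, 6]
Final shape: (4, 2, 2).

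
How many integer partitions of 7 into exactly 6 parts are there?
p(7, 6 parts) = 1

Partitions of n into exactly k parts ↔ partitions of n − k into at most k parts (subtract 1 from each part). For n = 7, k = 6, the partitions are: 2+1+1+1+1+1. Count = 1.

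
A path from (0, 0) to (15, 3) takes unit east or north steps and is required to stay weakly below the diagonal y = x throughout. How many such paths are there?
Number of paths = 663

By the reflection principle (André's argument), the number of monotone paths to (15, 3) with n ≤ m that never go above y = x is C(18, 15) − C(18, 16) = 816 − 153 = 663.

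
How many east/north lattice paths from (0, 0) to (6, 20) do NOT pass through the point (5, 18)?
Number of paths = 129283

Total paths from (0, 0) to (6, 20): C(26, 6) = 230230. Paths through (5, 18): (paths (0, 0) → (5, 18)) × (paths (5, 18) → (6, 20)) = C(23, 5) · C(3, 1) = 33649 · 3 = 100947. Avoidance count = 230230 − 100947 = 129283.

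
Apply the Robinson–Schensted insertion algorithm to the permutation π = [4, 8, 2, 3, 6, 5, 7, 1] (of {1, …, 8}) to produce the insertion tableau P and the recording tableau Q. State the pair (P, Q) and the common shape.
P = [1, 3, 5, 7] / [2, 6] / [4] / [8];  Q = [1, 2, 5, 7] / [3, 4] / [6] / [8];  common shape = (4, 2, 1, 1)

Row-insert the values π_1, π_2, … into P one at a time, bumping the leftmost entry strictly greater than the inserted value down to the next row. The recording tableau Q records, in position (i, j), the step at which that cell was added to P.
  Insert 4 (step 1): P = [4];  Q = [1]
  Insert 8 (step 2): P = [4, 8];  Q = [1, 2]
  Insert 2 (step 3): P = [2, 8] / [4];  Q = [1, 2] / [3]
  Insert 3 (step 4): P = [2, 3] / [4, 8];  Q = [1, 2] / [3, 4]
  Insert 6 (step 5): P = [2, 3, 6] / [4, 8];  Q = [1, 2, 5] / [3, 4]
  Insert 5 (step 6): P = [2, 3, 5] / [4, 6] / [8];  Q = [1, 2, 5] / [3, 4] / [6]
  Insert 7 (step 7): P = [2, 3, 5, 7] / [4, 6] / [8];  Q = [1, 2, 5, 7] / [3, 4] / [6]
  Insert 1 (step 8): P = [1, 3, 5, 7] / [2, 6] / [4] / [8];  Q = [1, 2, 5, 7] / [3, 4] / [6] / [8]
Final shape: (4, 2, 1, 1).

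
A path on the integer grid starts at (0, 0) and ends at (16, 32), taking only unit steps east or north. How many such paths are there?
Number of paths = 2254848913647

A monotone lattice path from (0, 0) to (16, 32) consists of 16 east steps and 32 north steps in some order, so it is determined by which 16 of the 48 steps are east. The count is C(48, 16) = 2254848913647.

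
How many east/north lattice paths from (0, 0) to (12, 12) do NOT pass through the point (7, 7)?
Number of paths = 1839292

Total paths from (0, 0) to (12, 12): C(24, 12) = 2704156. Paths through (7, 7): (paths (0, 0) → (7, 7)) × (paths (7, 7) → (12, 12)) = C(14, 7) · C(10, 5) = 3432 · 252 = 864864. Avoidance count = 2704156 − 864864 = 1839292.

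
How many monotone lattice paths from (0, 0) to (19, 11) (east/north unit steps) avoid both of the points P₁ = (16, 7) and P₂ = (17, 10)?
Number of paths = 23679834

Inclusion–exclusion. Total paths: C(30, 19) = 54627300. Through P₁: C(23, 16)·C(7, 3) = 8580495. Through P₂: C(27, 17)·C(3, 2) = 25308855. Since P₁ is strictly southwest of P₂, a monotone path through both must visit P₁ then P₂; paths through both = C(23, 16)·C(4, 1)·C(3, 2) = 2941884. Avoid both = 54627300 − 8580495 − 25308855 + 2941884 = 23679834.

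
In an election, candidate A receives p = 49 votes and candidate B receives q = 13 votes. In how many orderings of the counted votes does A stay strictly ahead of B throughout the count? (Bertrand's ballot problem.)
Strict-lead orderings = 4824163302300

Total orderings of the 62 votes with 49 for A: C(62, 49) = 8308281242850. By the Bertrand ballot formula (Cycle Lemma / reflection principle), the number of orderings in which A is strictly ahead of B throughout is (p − q)/(p + q) · C(p + q, p) = (49 − 13)/(49 + 13) · 8308281242850 = 4824163302300.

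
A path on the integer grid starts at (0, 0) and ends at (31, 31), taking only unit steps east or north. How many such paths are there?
Number of paths = 465428353255261088

A monotone lattice path from (0, 0) to (31, 31) consists of 31 east steps and 31 north steps in some order, so it is determined by which 31 of the 62 steps are east. The count is C(62, 31) = 465428353255261088.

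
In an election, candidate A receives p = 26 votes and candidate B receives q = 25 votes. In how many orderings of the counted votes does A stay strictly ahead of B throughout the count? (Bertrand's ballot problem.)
Strict-lead orderings = 4861946401452

Total orderings of the 51 votes with 26 for A: C(51, 26) = 247959266474052. By the Bertrand ballot formula (Cycle Lemma / reflection principle), the number of orderings in which A is strictly ahead of B throughout is (p − q)/(p + q) · C(p + q, p) = (26 − 25)/(26 + 25) · 247959266474052 = 4861946401452.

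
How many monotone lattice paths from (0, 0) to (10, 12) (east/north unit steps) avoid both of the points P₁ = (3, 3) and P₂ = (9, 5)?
Number of paths = 406310

Inclusion–exclusion. Total paths: C(22, 10) = 646646. Through P₁: C(6, 3)·C(16, 7) = 228800. Through P₂: C(14, 9)·C(8, 1) = 16016. Since P₁ is strictly southwest of P₂, a monotone path through both must visit P₁ then P₂; paths through both = C(6, 3)·C(8, 6)·C(8, 1) = 4480. Avoid both = 646646 − 228800 − 16016 + 4480 = 406310.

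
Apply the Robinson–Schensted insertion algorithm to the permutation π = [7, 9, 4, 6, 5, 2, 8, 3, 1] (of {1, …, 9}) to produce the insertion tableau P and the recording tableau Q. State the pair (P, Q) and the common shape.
P = [1, 3, 8] / [2, 5] / [4, 9] / [6] / [7];  Q = [1, 2, 7] / [3, 4] / [5, 8] / [6] / [9];  common shape = (3, 2, 2, 1, 1)

Row-insert the values π_1, π_2, … into P one at a time, bumping the leftmost entry strictly greater than the inserted value down to the next row. The recording tableau Q records, in position (i, j), the step at which that cell was added to P.
  Insert 7 (step 1): P = [7];  Q = [1]
  Insert 9 (step 2): P = [7, 9];  Q = [1, 2]
  Insert 4 (step 3): P = [4, 9] / [7];  Q = [1, 2] / [3]
  Insert 6 (step 4): P = [4, 6] / [7, 9];  Q = [1, 2] / [3, 4]
  Insert 5 (step 5): P = [4, 5] / [6, 9] / [7];  Q = [1, 2] / [3, 4] / [5]
  Insert 2 (step 6): P = [2, 5] / [4, 9] / [6] / [7];  Q = [1, 2] / [3, 4] / [5] / [6]
  Insert 8 (step 7): P = [2, 5, 8] / [4, 9] / [6] / [7];  Q = [1, 2, 7] / [3, 4] / [5] / [6]
  Insert 3 (step 8): P = [2, 3, 8] / [4, 5] / [6, 9] / [7];  Q = [1, 2, 7] / [3, 4] / [5, 8] / [6]
  Insert 1 (step 9): P = [1, 3, 8] / [2, 5] / [4, 9] / [6] / [7];  Q = [1, 2, 7] / [3, 4] / [5, 8] / [6] / [9]
Final shape: (3, 2, 2, 1, 1).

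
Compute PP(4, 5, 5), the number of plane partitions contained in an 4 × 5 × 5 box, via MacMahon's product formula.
PP(4, 5, 5) = 16818516

Evaluate the triple product over i = 1..4, j = 1..5, k = 1..5. The factors are (2/1) · (3/2) · (4/3) · (5/4) · (6/5) · (3/2) · (4/3) · (5/4) · … (100 factors total). The numerators and denominators telescope so the product is an integer; carrying out the multiplication exactly gives PP(4, 5, 5) = 16818516.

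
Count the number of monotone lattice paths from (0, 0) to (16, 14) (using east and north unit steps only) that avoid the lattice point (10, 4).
Number of paths = 137406667

Total paths from (0, 0) to (16, 14): C(30, 16) = 145422675. Paths through (10, 4): (paths (0, 0) → (10, 4)) × (paths (10, 4) → (16, 14)) = C(14, 10) · C(16, 6) = 1001 · 8008 = 8016008. Avoidance count = 145422675 − 8016008 = 137406667.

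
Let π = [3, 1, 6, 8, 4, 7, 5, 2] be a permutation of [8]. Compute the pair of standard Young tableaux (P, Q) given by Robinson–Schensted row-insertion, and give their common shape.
P = [1, 2, 5] / [3, 4, 7] / [6] / [8];  Q = [1, 3, 4] / [2, 5, 6] / [7] / [8];  common shape = (3, 3, 1, 1)

Row-insert the values π_1, π_2, … into P one at a time, bumping the leftmost entry strictly greater than the inserted value down to the next row. The recording tableau Q records, in position (i, j), the step at which that cell was added to P.
  Insert 3 (step 1): P = [3];  Q = [1]
  Insert 1 (step 2): P = [1] / [3];  Q = [1] / [2]
  Insert 6 (step 3): P = [1, 6] / [3];  Q = [1, 3] / [2]
  Insert 8 (step 4): P = [1, 6, 8] / [3];  Q = [1, 3, 4] / [2]
  Insert 4 (step 5): P = [1, 4, 8] / [3, 6];  Q = [1, 3, 4] / [2, 5]
  Insert 7 (step 6): P = [1, 4, 7] / [3, 6, 8];  Q = [1, 3, 4] / [2, 5, 6]
  Insert 5 (step 7): P = [1, 4, 5] / [3, 6, 7] / [8];  Q = [1, 3, 4] / [2, 5, 6] / [7]
  Insert 2 (step 8): P = [1, 2, 5] / [3, 4, 7] / [6] / [8];  Q = [1, 3, 4] / [2, 5, 6] / [7] / [8]
Final shape: (3, 3, 1, 1).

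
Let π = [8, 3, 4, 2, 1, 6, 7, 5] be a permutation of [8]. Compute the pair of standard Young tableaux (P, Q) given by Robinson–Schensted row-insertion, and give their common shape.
P = [1, 4, 5, 7] / [2, 6] / [3] / [8];  Q = [1, 3, 6, 7] / [2, 8] / [4] / [5];  common shape = (4, 2, 1, 1)

Row-insert the values π_1, π_2, … into P one at a time, bumping the leftmost entry strictly greater than the inserted value down to the next row. The recording tableau Q records, in position (i, j), the step at which that cell was added to P.
  Insert 8 (step 1): P = [8];  Q = [1]
  Insert 3 (step 2): P = [3] / [8];  Q = [1] / [2]
  Insert 4 (step 3): P = [3, 4] / [8];  Q = [1, 3] / [2]
  Insert 2 (step 4): P = [2, 4] / [3] / [8];  Q = [1, 3] / [2] / [4]
  Insert 1 (step 5): P = [1, 4] / [2] / [3] / [8];  Q = [1, 3] / [2] / [4] / [5]
  Insert 6 (step 6): P = [1, 4, 6] / [2] / [3] / [8];  Q = [1, 3, 6] / [2] / [4] / [5]
  Insert 7 (step 7): P = [1, 4, 6, 7] / [2] / [3] / [8];  Q = [1, 3, 6, 7] / [2] / [4] / [5]
  Insert 5 (step 8): P = [1, 4, 5, 7] / [2, 6] / [3] / [8];  Q = [1, 3, 6, 7] / [2, 8] / [4] / [5]
Final shape: (4, 2, 1, 1).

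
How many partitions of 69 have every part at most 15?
p(69, parts ≤ 15) = 1687344

Use the recurrence p(n, m) = p(n, m−1) + p(n−m, m): either the largest part is < m (count p(n, m−1)) or the largest part is exactly m (remove one copy of m, count p(n−m, m)). With p(0, ·) = 1 this gives p(69, parts ≤ 15) = 1687344. (By conjugating Young diagrams, this also counts partitions of 69 into at most 15 parts.)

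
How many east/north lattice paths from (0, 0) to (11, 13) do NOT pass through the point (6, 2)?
Number of paths = 2373840

Total paths from (0, 0) to (11, 13): C(24, 11) = 2496144. Paths through (6, 2): (paths (0, 0) → (6, 2)) × (paths (6, 2) → (11, 13)) = C(8, 6) · C(16, 5) = 28 · 4368 = 122304. Avoidance count = 2496144 − 122304 = 2373840.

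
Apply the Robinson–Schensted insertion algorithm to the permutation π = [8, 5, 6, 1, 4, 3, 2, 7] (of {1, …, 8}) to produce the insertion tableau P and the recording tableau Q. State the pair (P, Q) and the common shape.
P = [1, 2, 7] / [3, 6] / [4] / [5] / [8];  Q = [1, 3, 8] / [2, 5] / [4] / [6] / [7];  common shape = (3, 2, 1, 1, 1)

Row-insert the values π_1, π_2, … into P one at a time, bumping the leftmost entry strictly greater than the inserted value down to the next row. The recording tableau Q records, in position (i, j), the step at which that cell was added to P.
  Insert 8 (step 1): P = [8];  Q = [1]
  Insert 5 (step 2): P = [5] / [8];  Q = [1] / [2]
  Insert 6 (step 3): P = [5, 6] / [8];  Q = [1, 3] / [2]
  Insert 1 (step 4): P = [1, 6] / [5] / [8];  Q = [1, 3] / [2] / [4]
  Insert 4 (step 5): P = [1, 4] / [5, 6] / [8];  Q = [1, 3] / [2, 5] / [4]
  Insert 3 (step 6): P = [1, 3] / [4, 6] / [5] / [8];  Q = [1, 3] / [2, 5] / [4] / [6]
  Insert 2 (step 7): P = [1, 2] / [3, 6] / [4] / [5] / [8];  Q = [1, 3] / [2, 5] / [4] / [6] / [7]
  Insert 7 (step 8): P = [1, 2, 7] / [3, 6] / [4] / [5] / [8];  Q = [1, 3, 8] / [2, 5] / [4] / [6] / [7]
Final shape: (3, 2, 1, 1, 1).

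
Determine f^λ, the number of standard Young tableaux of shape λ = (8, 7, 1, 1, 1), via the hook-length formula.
# SYT of shape (8, 7, 1, 1, 1) = 612612

Hook-length formula: f^λ = n! / Π hook(c), product over all cells c of the Young diagram. For λ = (8, 7, 1, 1, 1), n = 18 boxes. Hook lengths by row (left-to-right, top-to-bottom): [12, 8, 7, 6, 5, 4, 3, 1]; [10, 6, 5, 4, 3, 2, 1]; [3]; [2]; [1]. Product of hooks = 10450944000. So f^λ = 18! / 10450944000 = 6402373705728000 / 10450944000 = 612612.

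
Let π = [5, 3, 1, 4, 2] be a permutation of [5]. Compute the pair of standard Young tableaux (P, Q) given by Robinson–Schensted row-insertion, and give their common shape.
P = [1, 2] / [3, 4] / [5];  Q = [1, 4] / [2, 5] / [3];  common shape = (2, 2, 1)

Row-insert the values π_1, π_2, … into P one at a time, bumping the leftmost entry strictly greater than the inserted value down to the next row. The recording tableau Q records, in position (i, j), the step at which that cell was added to P.
  Insert 5 (step 1): P = [5];  Q = [1]
  Insert 3 (step 2): P = [3] / [5];  Q = [1] / [2]
  Insert 1 (step 3): P = [1] / [3] / [5];  Q = [1] / [2] / [3]
  Insert 4 (step 4): P = [1, 4] / [3] / [5];  Q = [1, 4] / [2] / [3]
  Insert 2 (step 5): P = [1, 2] / [3, 4] / [5];  Q = [1, 4] / [2, 5] / [3]
Final shape: (2, 2, 1).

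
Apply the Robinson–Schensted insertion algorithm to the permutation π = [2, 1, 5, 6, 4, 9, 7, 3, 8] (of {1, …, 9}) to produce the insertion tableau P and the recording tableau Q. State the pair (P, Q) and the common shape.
P = [1, 3, 6, 7, 8] / [2, 4, 9] / [5];  Q = [1, 3, 4, 6, 9] / [2, 5, 7] / [8];  common shape = (5, 3, 1)

Row-insert the values π_1, π_2, … into P one at a time, bumping the leftmost entry strictly greater than the inserted value down to the next row. The recording tableau Q records, in position (i, j), the step at which that cell was added to P.
  Insert 2 (step 1): P = [2];  Q = [1]
  Insert 1 (step 2): P = [1] / [2];  Q = [1] / [2]
  Insert 5 (step 3): P = [1, 5] / [2];  Q = [1, 3] / [2]
  Insert 6 (step 4): P = [1, 5, 6] / [2];  Q = [1, 3, 4] / [2]
  Insert 4 (step 5): P = [1, 4, 6] / [2, 5];  Q = [1, 3, 4] / [2, 5]
  Insert 9 (step 6): P = [1, 4, 6, 9] / [2, 5];  Q = [1, 3, 4, 6] / [2, 5]
  Insert 7 (step 7): P = [1, 4, 6, 7] / [2, 5, 9];  Q = [1, 3, 4, 6] / [2, 5, 7]
  Insert 3 (step 8): P = [1, 3, 6, 7] / [2, 4, 9] / [5];  Q = [1, 3, 4, 6] / [2, 5, 7] / [8]
  Insert 8 (step 9): P = [1, 3, 6, 7, 8] / [2, 4, 9] / [5];  Q = [1, 3, 4, 6, 9] / [2, 5, 7] / [8]
Final shape: (5, 3, 1).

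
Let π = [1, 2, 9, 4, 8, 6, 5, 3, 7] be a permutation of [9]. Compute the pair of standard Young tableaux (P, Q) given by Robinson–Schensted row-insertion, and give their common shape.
P = [1, 2, 3, 5, 7] / [4] / [6] / [8] / [9];  Q = [1, 2, 3, 5, 9] / [4] / [6] / [7] / [8];  common shape = (5, 1, 1, 1, 1)

Row-insert the values π_1, π_2, … into P one at a time, bumping the leftmost entry strictly greater than the inserted value down to the next row. The recording tableau Q records, in position (i, j), the step at which that cell was added to P.
  Insert 1 (step 1): P = [1];  Q = [1]
  Insert 2 (step 2): P = [1, 2];  Q = [1, 2]
  Insert 9 (step 3): P = [1, 2, 9];  Q = [1, 2, 3]
  Insert 4 (step 4): P = [1, 2, 4] / [9];  Q = [1, 2, 3] / [4]
  Insert 8 (step 5): P = [1, 2, 4, 8] / [9];  Q = [1, 2, 3, 5] / [4]
  Insert 6 (step 6): P = [1, 2, 4, 6] / [8] / [9];  Q = [1, 2, 3, 5] / [4] / [6]
  Insert 5 (step 7): P = [1, 2, 4, 5] / [6] / [8] / [9];  Q = [1, 2, 3, 5] / [4] / [6] / [7]
  Insert 3 (step 8): P = [1, 2, 3, 5] / [4] / [6] / [8] / [9];  Q = [1, 2, 3, 5] / [4] / [6] / [7] / [8]
  Insert 7 (step 9): P = [1, 2, 3, 5, 7] / [4] / [6] / [8] / [9];  Q = [1, 2, 3, 5, 9] / [4] / [6] / [7] / [8]
Final shape: (5, 1, 1, 1, 1).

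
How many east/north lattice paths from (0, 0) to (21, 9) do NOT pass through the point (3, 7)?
Number of paths = 14284350

Total paths from (0, 0) to (21, 9): C(30, 21) = 14307150. Paths through (3, 7): (paths (0, 0) → (3, 7)) × (paths (3, 7) → (21, 9)) = C(10, 3) · C(20, 18) = 120 · 190 = 22800. Avoidance count = 14307150 − 22800 = 14284350.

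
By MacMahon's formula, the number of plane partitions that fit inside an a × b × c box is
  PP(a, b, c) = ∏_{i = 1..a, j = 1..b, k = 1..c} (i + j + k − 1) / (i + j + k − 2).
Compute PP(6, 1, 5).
PP(6, 1, 5) = 462

Evaluate the triple product over i = 1..6, j = 1..1, k = 1..5. The factors are (2/1) · (3/2) · (4/3) · (5/4) · (6/5) · (3/2) · (4/3) · (5/4) · … (30 factors total). The numerators and denominators telescope so the product is an integer; carrying out the multiplication exactly gives PP(6, 1, 5) = 462.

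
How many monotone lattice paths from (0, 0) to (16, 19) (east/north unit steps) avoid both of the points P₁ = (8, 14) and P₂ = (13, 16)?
Number of paths = 2425410060

Inclusion–exclusion. Total paths: C(35, 16) = 4059928950. Through P₁: C(22, 8)·C(13, 8) = 411543990. Through P₂: C(29, 13)·C(6, 3) = 1357278300. Since P₁ is strictly southwest of P₂, a monotone path through both must visit P₁ then P₂; paths through both = C(22, 8)·C(7, 5)·C(6, 3) = 134303400. Avoid both = 4059928950 − 411543990 − 1357278300 + 134303400 = 2425410060.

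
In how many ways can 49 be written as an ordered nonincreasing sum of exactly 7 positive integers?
p(49, 7 parts) = 8033

Partitions of n into exactly k parts are in bijection with partitions of n − k into at most k parts (subtract 1 from each part). So p(49, exactly 7) = p(42, parts ≤ 7). Computing via the recurrence p(m, j) = p(m, j−1) + p(m−j, j) gives 8033.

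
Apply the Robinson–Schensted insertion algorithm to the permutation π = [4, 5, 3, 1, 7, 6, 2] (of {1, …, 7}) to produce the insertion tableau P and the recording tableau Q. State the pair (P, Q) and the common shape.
P = [1, 2, 6] / [3, 5] / [4, 7];  Q = [1, 2, 5] / [3, 6] / [4, 7];  common shape = (3, 2, 2)

Row-insert the values π_1, π_2, … into P one at a time, bumping the leftmost entry strictly greater than the inserted value down to the next row. The recording tableau Q records, in position (i, j), the step at which that cell was added to P.
  Insert 4 (step 1): P = [4];  Q = [1]
  Insert 5 (step 2): P = [4, 5];  Q = [1, 2]
  Insert 3 (step 3): P = [3, 5] / [4];  Q = [1, 2] / [3]
  Insert 1 (step 4): P = [1, 5] / [3] / [4];  Q = [1, 2] / [3] / [4]
  Insert 7 (step 5): P = [1, 5, 7] / [3] / [4];  Q = [1, 2, 5] / [3] / [4]
  Insert 6 (step 6): P = [1, 5, 6] / [3, 7] / [4];  Q = [1, 2, 5] / [3, 6] / [4]
  Insert 2 (step 7): P = [1, 2, 6] / [3, 5] / [4, 7];  Q = [1, 2, 5] / [3, 6] / [4, 7]
Final shape: (3, 2, 2).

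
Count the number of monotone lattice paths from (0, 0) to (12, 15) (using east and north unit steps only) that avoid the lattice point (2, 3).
Number of paths = 10917400

Total paths from (0, 0) to (12, 15): C(27, 12) = 17383860. Paths through (2, 3): (paths (0, 0) → (2, 3)) × (paths (2, 3) → (12, 15)) = C(5, 2) · C(22, 10) = 10 · 646646 = 6466460. Avoidance count = 17383860 − 6466460 = 10917400.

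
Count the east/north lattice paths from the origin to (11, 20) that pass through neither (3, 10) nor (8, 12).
Number of paths = 52363467

Inclusion–exclusion. Total paths: C(31, 11) = 84672315. Through P₁: C(13, 3)·C(18, 8) = 12514788. Through P₂: C(20, 8)·C(11, 3) = 20785050. Since P₁ is strictly southwest of P₂, a monotone path through both must visit P₁ then P₂; paths through both = C(13, 3)·C(7, 5)·C(11, 3) = 990990. Avoid both = 84672315 − 12514788 − 20785050 + 990990 = 52363467.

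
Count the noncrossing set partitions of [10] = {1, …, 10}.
C_10 = 16796

These noncrossing partitions are counted by the Catalan number C_n = (1/(n + 1)) · C(2n, n). For n = 10: C_10 = (1/11) · C(20, 10) = 184756/11 = 16796.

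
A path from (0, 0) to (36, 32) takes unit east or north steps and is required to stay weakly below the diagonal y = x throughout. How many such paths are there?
Number of paths = 3423885943288280470

By the reflection principle (André's argument), the number of monotone paths to (36, 32) with n ≤ m that never go above y = x is C(68, 36) − C(68, 37) = 25336755980333275478 − 21912870037044995008 = 3423885943288280470.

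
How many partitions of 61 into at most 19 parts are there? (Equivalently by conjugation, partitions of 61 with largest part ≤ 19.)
p(61, parts ≤ 19) = 867873

Use the recurrence p(n, m) = p(n, m−1) + p(n−m, m): either the largest part is < m (count p(n, m−1)) or the largest part is exactly m (remove one copy of m, count p(n−m, m)). With p(0, ·) = 1 this gives p(61, parts ≤ 19) = 867873. (By conjugating Young diagrams, this also counts partitions of 61 into at most 19 parts.)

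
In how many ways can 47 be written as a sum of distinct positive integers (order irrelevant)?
q(47) = 2590

A partition into distinct parts is a strictly decreasing sequence summing to n. The recurrence d(n, m) = d(n, m−1) + d(n−m, m−1) (use part m at most once) with q(n) = d(n, n) gives q(47) = 2590. (Euler's theorem: # distinct-part partitions = # odd-part partitions.)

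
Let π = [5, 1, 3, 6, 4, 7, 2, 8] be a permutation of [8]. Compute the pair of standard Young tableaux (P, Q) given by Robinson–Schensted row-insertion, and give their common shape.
P = [1, 2, 4, 7, 8] / [3, 6] / [5];  Q = [1, 3, 4, 6, 8] / [2, 5] / [7];  common shape = (5, 2, 1)

Row-insert the values π_1, π_2, … into P one at a time, bumping the leftmost entry strictly greater than the inserted value down to the next row. The recording tableau Q records, in position (i, j), the step at which that cell was added to P.
  Insert 5 (step 1): P = [5];  Q = [1]
  Insert 1 (step 2): P = [1] / [5];  Q = [1] / [2]
  Insert 3 (step 3): P = [1, 3] / [5];  Q = [1, 3] / [2]
  Insert 6 (step 4): P = [1, 3, 6] / [5];  Q = [1, 3, 4] / [2]
  Insert 4 (step 5): P = [1, 3, 4] / [5, 6];  Q = [1, 3, 4] / [2, 5]
  Insert 7 (step 6): P = [1, 3, 4, 7] / [5, 6];  Q = [1, 3, 4, 6] / [2, 5]
  Insert 2 (step 7): P = [1, 2, 4, 7] / [3, 6] / [5];  Q = [1, 3, 4, 6] / [2, 5] / [7]
  Insert 8 (step 8): P = [1, 2, 4, 7, 8] / [3, 6] / [5];  Q = [1, 3, 4, 6, 8] / [2, 5] / [7]
Final shape: (5, 2, 1).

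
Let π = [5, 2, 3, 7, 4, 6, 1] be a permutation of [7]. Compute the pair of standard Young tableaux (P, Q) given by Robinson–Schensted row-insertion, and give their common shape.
P = [1, 3, 4, 6] / [2, 7] / [5];  Q = [1, 3, 4, 6] / [2, 5] / [7];  common shape = (4, 2, 1)

Row-insert the values π_1, π_2, … into P one at a time, bumping the leftmost entry strictly greater than the inserted value down to the next row. The recording tableau Q records, in position (i, j), the step at which that cell was added to P.
  Insert 5 (step 1): P = [5];  Q = [1]
  Insert 2 (step 2): P = [2] / [5];  Q = [1] / [2]
  Insert 3 (step 3): P = [2, 3] / [5];  Q = [1, 3] / [2]
  Insert 7 (step 4): P = [2, 3, 7] / [5];  Q = [1, 3, 4] / [2]
  Insert 4 (step 5): P = [2, 3, 4] / [5, 7];  Q = [1, 3, 4] / [2, 5]
  Insert 6 (step 6): P = [2, 3, 4, 6] / [5, 7];  Q = [1, 3, 4, 6] / [2, 5]
  Insert 1 (step 7): P = [1, 3, 4, 6] / [2, 7] / [5];  Q = [1, 3, 4, 6] / [2, 5] / [7]
Final shape: (4, 2, 1).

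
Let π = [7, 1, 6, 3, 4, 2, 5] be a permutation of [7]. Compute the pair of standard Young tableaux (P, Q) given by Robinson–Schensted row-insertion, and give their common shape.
P = [1, 2, 4, 5] / [3] / [6] / [7];  Q = [1, 3, 5, 7] / [2] / [4] / [6];  common shape = (4, 1, 1, 1)

Row-insert the values π_1, π_2, … into P one at a time, bumping the leftmost entry strictly greater than the inserted value down to the next row. The recording tableau Q records, in position (i, j), the step at which that cell was added to P.
  Insert 7 (step 1): P = [7];  Q = [1]
  Insert 1 (step 2): P = [1] / [7];  Q = [1] / [2]
  Insert 6 (step 3): P = [1, 6] / [7];  Q = [1, 3] / [2]
  Insert 3 (step 4): P = [1, 3] / [6] / [7];  Q = [1, 3] / [2] / [4]
  Insert 4 (step 5): P = [1, 3, 4] / [6] / [7];  Q = [1, 3, 5] / [2] / [4]
  Insert 2 (step 6): P = [1, 2, 4] / [3] / [6] / [7];  Q = [1, 3, 5] / [2] / [4] / [6]
  Insert 5 (step 7): P = [1, 2, 4, 5] / [3] / [6] / [7];  Q = [1, 3, 5, 7] / [2] / [4] / [6]
Final shape: (4, 1, 1, 1).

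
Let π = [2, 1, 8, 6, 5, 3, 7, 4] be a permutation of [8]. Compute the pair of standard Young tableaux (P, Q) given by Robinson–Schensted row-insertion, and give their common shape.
P = [1, 3, 4] / [2, 5, 7] / [6] / [8];  Q = [1, 3, 7] / [2, 4, 8] / [5] / [6];  common shape = (3, 3, 1, 1)

Row-insert the values π_1, π_2, … into P one at a time, bumping the leftmost entry strictly greater than the inserted value down to the next row. The recording tableau Q records, in position (i, j), the step at which that cell was added to P.
  Insert 2 (step 1): P = [2];  Q = [1]
  Insert 1 (step 2): P = [1] / [2];  Q = [1] / [2]
  Insert 8 (step 3): P = [1, 8] / [2];  Q = [1, 3] / [2]
  Insert 6 (step 4): P = [1, 6] / [2, 8];  Q = [1, 3] / [2, 4]
  Insert 5 (step 5): P = [1, 5] / [2, 6] / [8];  Q = [1, 3] / [2, 4] / [5]
  Insert 3 (step 6): P = [1, 3] / [2, 5] / [6] / [8];  Q = [1, 3] / [2, 4] / [5] / [6]
  Insert 7 (step 7): P = [1, 3, 7] / [2, 5] / [6] / [8];  Q = [1, 3, 7] / [2, 4] / [5] / [6]
  Insert 4 (step 8): P = [1, 3, 4] / [2, 5, 7] / [6] / [8];  Q = [1, 3, 7] / [2, 4, 8] / [5] / [6]
Final shape: (3, 3, 1, 1).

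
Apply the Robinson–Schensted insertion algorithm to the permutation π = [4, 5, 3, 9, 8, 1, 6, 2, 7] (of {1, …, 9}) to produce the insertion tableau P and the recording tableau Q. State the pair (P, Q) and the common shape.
P = [1, 2, 6, 7] / [3, 5] / [4, 8] / [9];  Q = [1, 2, 4, 9] / [3, 5] / [6, 7] / [8];  common shape = (4, 2, 2, 1)

Row-insert the values π_1, π_2, … into P one at a time, bumping the leftmost entry strictly greater than the inserted value down to the next row. The recording tableau Q records, in position (i, j), the step at which that cell was added to P.
  Insert 4 (step 1): P = [4];  Q = [1]
  Insert 5 (step 2): P = [4, 5];  Q = [1, 2]
  Insert 3 (step 3): P = [3, 5] / [4];  Q = [1, 2] / [3]
  Insert 9 (step 4): P = [3, 5, 9] / [4];  Q = [1, 2, 4] / [3]
  Insert 8 (step 5): P = [3, 5, 8] / [4, 9];  Q = [1, 2, 4] / [3, 5]
  Insert 1 (step 6): P = [1, 5, 8] / [3, 9] / [4];  Q = [1, 2, 4] / [3, 5] / [6]
  Insert 6 (step 7): P = [1, 5, 6] / [3, 8] / [4, 9];  Q = [1, 2, 4] / [3, 5] / [6, 7]
  Insert 2 (step 8): P = [1, 2, 6] / [3, 5] / [4, 8] / [9];  Q = [1, 2, 4] / [3, 5] / [6, 7] / [8]
  Insert 7 (step 9): P = [1, 2, 6, 7] / [3, 5] / [4, 8] / [9];  Q = [1, 2, 4, 9] / [3, 5] / [6, 7] / [8]
Final shape: (4, 2, 2, 1).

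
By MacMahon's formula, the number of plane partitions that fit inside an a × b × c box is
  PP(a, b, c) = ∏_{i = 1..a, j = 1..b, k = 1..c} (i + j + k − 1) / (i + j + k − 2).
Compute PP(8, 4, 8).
PP(8, 4, 8) = 15484613937936

Evaluate the triple product over i = 1..8, j = 1..4, k = 1..8. The factors are (2/1) · (3/2) · (4/3) · (5/4) · (6/5) · (7/6) · (8/7) · (9/8) · … (256 factors total). The numerators and denominators telescope so the product is an integer; carrying out the multiplication exactly gives PP(8, 4, 8) = 15484613937936.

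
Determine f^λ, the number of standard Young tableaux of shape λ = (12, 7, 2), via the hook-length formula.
# SYT of shape (12, 7, 2) = 3139560

Hook-length formula: f^λ = n! / Π hook(c), product over all cells c of the Young diagram. For λ = (12, 7, 2), n = 21 boxes. Hook lengths by row (left-to-right, top-to-bottom): [14, 13, 11, 10, 9, 8, 7, 5, 4, 3, 2, 1]; [8, 7, 5, 4, 3, 2, 1]; [2, 1]. Product of hooks = 16273281024000. So f^λ = 21! / 16273281024000 = 51090942171709440000 / 16273281024000 = 3139560.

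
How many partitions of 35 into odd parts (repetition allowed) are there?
p_odd(35) = 585

Enumerate partitions using only odd parts via the recurrence o(n, m) = o(n, m−2) + o(n−m, m) over odd m, starting from the largest odd part ≤ n. This gives p_odd(35) = 585. (Euler's theorem: equals the count of distinct-part partitions.)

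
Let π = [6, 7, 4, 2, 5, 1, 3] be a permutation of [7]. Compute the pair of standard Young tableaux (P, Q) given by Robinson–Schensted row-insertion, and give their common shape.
P = [1, 3] / [2, 5] / [4, 7] / [6];  Q = [1, 2] / [3, 5] / [4, 7] / [6];  common shape = (2, 2, 2, 1)

Row-insert the values π_1, π_2, … into P one at a time, bumping the leftmost entry strictly greater than the inserted value down to the next row. The recording tableau Q records, in position (i, j), the step at which that cell was added to P.
  Insert 6 (step 1): P = [6];  Q = [1]
  Insert 7 (step 2): P = [6, 7];  Q = [1, 2]
  Insert 4 (step 3): P = [4, 7] / [6];  Q = [1, 2] / [3]
  Insert 2 (step 4): P = [2, 7] / [4] / [6];  Q = [1, 2] / [3] / [4]
  Insert 5 (step 5): P = [2, 5] / [4, 7] / [6];  Q = [1, 2] / [3, 5] / [4]
  Insert 1 (step 6): P = [1, 5] / [2, 7] / [4] / [6];  Q = [1, 2] / [3, 5] / [4] / [6]
  Insert 3 (step 7): P = [1, 3] / [2, 5] / [4, 7] / [6];  Q = [1, 2] / [3, 5] / [4, 7] / [6]
Final shape: (2, 2, 2, 1).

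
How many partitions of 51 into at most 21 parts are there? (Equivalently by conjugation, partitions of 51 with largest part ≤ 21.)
p(51, parts ≤ 21) = 216965

Use the recurrence p(n, m) = p(n, m−1) + p(n−m, m): either the largest part is < m (count p(n, m−1)) or the largest part is exactly m (remove one copy of m, count p(n−m, m)). With p(0, ·) = 1 this gives p(51, parts ≤ 21) = 216965. (By conjugating Young diagrams, this also counts partitions of 51 into at most 21 parts.)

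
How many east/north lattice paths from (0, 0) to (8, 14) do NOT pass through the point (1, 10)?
Number of paths = 316140

Total paths from (0, 0) to (8, 14): C(22, 8) = 319770. Paths through (1, 10): (paths (0, 0) → (1, 10)) × (paths (1, 10) → (8, 14)) = C(11, 1) · C(11, 7) = 11 · 330 = 3630. Avoidance count = 319770 − 3630 = 316140.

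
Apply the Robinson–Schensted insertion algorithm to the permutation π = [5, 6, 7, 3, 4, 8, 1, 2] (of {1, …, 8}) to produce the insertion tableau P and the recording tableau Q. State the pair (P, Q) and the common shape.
P = [1, 2, 7, 8] / [3, 4] / [5, 6];  Q = [1, 2, 3, 6] / [4, 5] / [7, 8];  common shape = (4, 2, 2)

Row-insert the values π_1, π_2, … into P one at a time, bumping the leftmost entry strictly greater than the inserted value down to the next row. The recording tableau Q records, in position (i, j), the step at which that cell was added to P.
  Insert 5 (step 1): P = [5];  Q = [1]
  Insert 6 (step 2): P = [5, 6];  Q = [1, 2]
  Insert 7 (step 3): P = [5, 6, 7];  Q = [1, 2, 3]
  Insert 3 (step 4): P = [3, 6, 7] / [5];  Q = [1, 2, 3] / [4]
  Insert 4 (step 5): P = [3, 4, 7] / [5, 6];  Q = [1, 2, 3] / [4, 5]
  Insert 8 (step 6): P = [3, 4, 7, 8] / [5, 6];  Q = [1, 2, 3, 6] / [4, 5]
  Insert 1 (step 7): P = [1, 4, 7, 8] / [3, 6] / [5];  Q = [1, 2, 3, 6] / [4, 5] / [7]
  Insert 2 (step 8): P = [1, 2, 7, 8] / [3, 4] / [5, 6];  Q = [1, 2, 3, 6] / [4, 5] / [7, 8]
Final shape: (4, 2, 2).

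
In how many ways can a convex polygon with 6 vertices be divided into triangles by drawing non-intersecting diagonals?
C_4 = 14

These polygon triangulations are counted by the Catalan number C_n = (1/(n + 1)) · C(2n, n). For n = 4: C_4 = (1/5) · C(8, 4) = 70/5 = 14.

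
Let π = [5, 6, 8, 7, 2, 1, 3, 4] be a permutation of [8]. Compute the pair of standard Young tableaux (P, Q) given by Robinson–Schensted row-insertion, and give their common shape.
P = [1, 3, 4] / [2, 6, 7] / [5] / [8];  Q = [1, 2, 3] / [4, 7, 8] / [5] / [6];  common shape = (3, 3, 1, 1)

Row-insert the values π_1, π_2, … into P one at a time, bumping the leftmost entry strictly greater than the inserted value down to the next row. The recording tableau Q records, in position (i, j), the step at which that cell was added to P.
  Insert 5 (step 1): P = [5];  Q = [1]
  Insert 6 (step 2): P = [5, 6];  Q = [1, 2]
  Insert 8 (step 3): P = [5, 6, 8];  Q = [1, 2, 3]
  Insert 7 (step 4): P = [5, 6, 7] / [8];  Q = [1, 2, 3] / [4]
  Insert 2 (step 5): P = [2, 6, 7] / [5] / [8];  Q = [1, 2, 3] / [4] / [5]
  Insert 1 (step 6): P = [1, 6, 7] / [2] / [5] / [8];  Q = [1, 2, 3] / [4] / [5] / [6]
  Insert 3 (step 7): P = [1, 3, 7] / [2, 6] / [5] / [8];  Q = [1, 2, 3] / [4, 7] / [5] / [6]
  Insert 4 (step 8): P = [1, 3, 4] / [2, 6, 7] / [5] / [8];  Q = [1, 2, 3] / [4, 7, 8] / [5] / [6]
Final shape: (3, 3, 1, 1).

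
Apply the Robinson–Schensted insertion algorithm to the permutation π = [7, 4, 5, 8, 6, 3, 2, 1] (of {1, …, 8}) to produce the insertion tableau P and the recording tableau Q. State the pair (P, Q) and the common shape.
P = [1, 5, 6] / [2, 8] / [3] / [4] / [7];  Q = [1, 3, 4] / [2, 5] / [6] / [7] / [8];  common shape = (3, 2, 1, 1, 1)

Row-insert the values π_1, π_2, … into P one at a time, bumping the leftmost entry strictly greater than the inserted value down to the next row. The recording tableau Q records, in position (i, j), the step at which that cell was added to P.
  Insert 7 (step 1): P = [7];  Q = [1]
  Insert 4 (step 2): P = [4] / [7];  Q = [1] / [2]
  Insert 5 (step 3): P = [4, 5] / [7];  Q = [1, 3] / [2]
  Insert 8 (step 4): P = [4, 5, 8] / [7];  Q = [1, 3, 4] / [2]
  Insert 6 (step 5): P = [4, 5, 6] / [7, 8];  Q = [1, 3, 4] / [2, 5]
  Insert 3 (step 6): P = [3, 5, 6] / [4, 8] / [7];  Q = [1, 3, 4] / [2, 5] / [6]
  Insert 2 (step 7): P = [2, 5, 6] / [3, 8] / [4] / [7];  Q = [1, 3, 4] / [2, 5] / [6] / [7]
  Insert 1 (step 8): P = [1, 5, 6] / [2, 8] / [3] / [4] / [7];  Q = [1, 3, 4] / [2, 5] / [6] / [7] / [8]
Final shape: (3, 2, 1, 1, 1).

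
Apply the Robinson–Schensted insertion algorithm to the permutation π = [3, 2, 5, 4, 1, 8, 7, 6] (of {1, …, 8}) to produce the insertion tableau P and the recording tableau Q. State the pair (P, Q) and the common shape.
P = [1, 4, 6] / [2, 5, 7] / [3, 8];  Q = [1, 3, 6] / [2, 4, 7] / [5, 8];  common shape = (3, 3, 2)

Row-insert the values π_1, π_2, … into P one at a time, bumping the leftmost entry strictly greater than the inserted value down to the next row. The recording tableau Q records, in position (i, j), the step at which that cell was added to P.
  Insert 3 (step 1): P = [3];  Q = [1]
  Insert 2 (step 2): P = [2] / [3];  Q = [1] / [2]
  Insert 5 (step 3): P = [2, 5] / [3];  Q = [1, 3] / [2]
  Insert 4 (step 4): P = [2, 4] / [3, 5];  Q = [1, 3] / [2, 4]
  Insert 1 (step 5): P = [1, 4] / [2, 5] / [3];  Q = [1, 3] / [2, 4] / [5]
  Insert 8 (step 6): P = [1, 4, 8] / [2, 5] / [3];  Q = [1, 3, 6] / [2, 4] / [5]
  Insert 7 (step 7): P = [1, 4, 7] / [2, 5, 8] / [3];  Q = [1, 3, 6] / [2, 4, 7] / [5]
  Insert 6 (step 8): P = [1, 4, 6] / [2, 5, 7] / [3, 8];  Q = [1, 3, 6] / [2, 4, 7] / [5, 8]
Final shape: (3, 3, 2).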